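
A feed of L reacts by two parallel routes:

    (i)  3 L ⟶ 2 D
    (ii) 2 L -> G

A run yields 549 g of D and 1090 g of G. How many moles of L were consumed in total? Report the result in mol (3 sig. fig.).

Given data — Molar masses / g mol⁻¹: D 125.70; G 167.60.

19.6 mol

n(D) = 549 / 125.70 = 4.368 mol
n(G) = 1090 / 167.60 = 6.504 mol
n(L) via (i) = (3/2)×4.368 = 6.552 mol
n(L) via (ii) = (2/1)×6.504 = 13.01 mol
total n(L) = 6.552 + 13.01 = 19.56 mol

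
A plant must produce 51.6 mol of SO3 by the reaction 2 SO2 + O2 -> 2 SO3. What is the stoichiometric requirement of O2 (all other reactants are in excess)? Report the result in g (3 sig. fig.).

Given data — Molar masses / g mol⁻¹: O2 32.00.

826 g

n(SO3) = 51.60 mol
n(O2) = (1/2) × 51.60 = 25.80 mol
mass = 25.80 × 32.00 = 825.6 g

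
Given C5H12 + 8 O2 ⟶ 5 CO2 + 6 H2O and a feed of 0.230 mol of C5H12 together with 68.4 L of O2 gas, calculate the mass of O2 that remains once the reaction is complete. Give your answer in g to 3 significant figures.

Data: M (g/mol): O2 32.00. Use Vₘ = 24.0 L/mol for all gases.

32.3 g

n(C5H12) = 0.2300 mol
n(O2) = 68.40 / 24.0 = 2.850 mol
n/ν → C5H12: 0.2300, O2: 0.3563; C5H12 is limiting.
O2 consumed = (8/1) × 0.2300 = 1.840 mol
O2 remaining = 2.850 − 1.840 = 1.010 mol
mass = 1.010 × 32.00 = 32.32 g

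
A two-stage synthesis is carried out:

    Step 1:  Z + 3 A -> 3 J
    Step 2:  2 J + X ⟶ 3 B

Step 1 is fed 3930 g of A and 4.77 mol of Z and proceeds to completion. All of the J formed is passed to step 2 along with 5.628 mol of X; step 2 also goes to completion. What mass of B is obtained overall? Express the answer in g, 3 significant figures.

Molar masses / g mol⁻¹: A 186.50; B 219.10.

Step 1:
n(A) = 3930 / 186.50 = 21.07 mol
n(Z) = 4.770 mol
n/ν for A = 21.07/3 = 7.023
n/ν for Z = 4.770/1 = 4.770
Smallest n/ν is Z → limiting reagent.
n(J) produced = (3/1) × 4.770 = 14.31 mol
Step 2:
n(J) available = 14.31 mol
n(X) = 5.628 mol
n/ν for J = 14.31/2 = 7.155
n/ν for X = 5.628/1 = 5.628
Smallest n/ν is X → limiting reagent.
n(B) = (3/1) × 5.628 = 16.88 mol
mass = 16.88 × 219.10 = 3698 g

3700 g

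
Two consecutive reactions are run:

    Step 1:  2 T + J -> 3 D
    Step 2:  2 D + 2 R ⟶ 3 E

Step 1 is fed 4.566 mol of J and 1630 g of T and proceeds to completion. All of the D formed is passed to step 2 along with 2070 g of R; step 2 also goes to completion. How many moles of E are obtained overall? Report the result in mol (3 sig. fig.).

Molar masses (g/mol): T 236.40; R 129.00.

15.5 mol

Step 1:
n(J) = 4.566 mol
n(T) = 1630 / 236.40 = 6.895 mol
n/ν for J = 4.566/1 = 4.566
n/ν for T = 6.895/2 = 3.448
Smallest n/ν is T → limiting reagent.
n(D) produced = (3/2) × 6.895 = 10.34 mol
Step 2:
n(D) available = 10.34 mol
n(R) = 2070 / 129.00 = 16.05 mol
n/ν for D = 10.34/2 = 5.170
n/ν for R = 16.05/2 = 8.025
Smallest n/ν is D → limiting reagent.
n(E) = (3/2) × 10.34 = 15.51 mol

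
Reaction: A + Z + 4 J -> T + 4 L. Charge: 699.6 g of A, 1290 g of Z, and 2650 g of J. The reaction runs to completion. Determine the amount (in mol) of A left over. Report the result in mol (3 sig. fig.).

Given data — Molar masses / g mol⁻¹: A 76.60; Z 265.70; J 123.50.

n(A) = 699.6 / 76.60 = 9.133 mol
n(Z) = 1290 / 265.70 = 4.855 mol
n(J) = 2650 / 123.50 = 21.46 mol
n/ν for A = 9.133/1 = 9.133
n/ν for Z = 4.855/1 = 4.855
n/ν for J = 21.46/4 = 5.365
Smallest n/ν is Z → limiting reagent.
A consumed = (1/1) × 4.855 = 4.855 mol
A remaining = 9.133 − 4.855 = 4.278 mol

4.28 mol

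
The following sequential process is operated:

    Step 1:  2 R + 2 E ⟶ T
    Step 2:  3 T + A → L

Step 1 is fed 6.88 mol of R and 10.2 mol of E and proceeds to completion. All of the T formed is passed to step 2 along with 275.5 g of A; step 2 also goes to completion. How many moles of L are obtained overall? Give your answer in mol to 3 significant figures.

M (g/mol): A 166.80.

1.15 mol

Step 1:
n(R) = 6.880 mol
n(E) = 10.20 mol
n/ν for R = 6.880/2 = 3.440
n/ν for E = 10.20/2 = 5.100
Smallest n/ν is R → limiting reagent.
n(T) produced = (1/2) × 6.880 = 3.440 mol
Step 2:
n(T) available = 3.440 mol
n(A) = 275.5 / 166.80 = 1.652 mol
n/ν for T = 3.440/3 = 1.147
n/ν for A = 1.652/1 = 1.652
Smallest n/ν is T → limiting reagent.
n(L) = (1/3) × 3.440 = 1.147 mol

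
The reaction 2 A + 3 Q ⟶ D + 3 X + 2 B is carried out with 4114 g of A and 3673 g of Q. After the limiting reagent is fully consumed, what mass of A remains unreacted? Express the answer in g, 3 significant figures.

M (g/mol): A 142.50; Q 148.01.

1760 g

n(A) = 4114 / 142.50 = 28.87 mol
n(Q) = 3673 / 148.01 = 24.82 mol
n/ν for A = 28.87/2 = 14.44
n/ν for Q = 24.82/3 = 8.273
Smallest n/ν is Q → limiting reagent.
A consumed = (2/3) × 24.82 = 16.55 mol
A remaining = 28.87 − 16.55 = 12.32 mol
mass = 12.32 × 142.50 = 1756 g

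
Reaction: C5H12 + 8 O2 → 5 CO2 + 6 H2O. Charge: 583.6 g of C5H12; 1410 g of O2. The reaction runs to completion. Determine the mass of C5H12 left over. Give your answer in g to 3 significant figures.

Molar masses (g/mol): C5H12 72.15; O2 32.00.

n(C5H12) = 583.6 / 72.15 = 8.089 mol
n(O2) = 1410 / 32.00 = 44.06 mol
n/ν → C5H12: 8.089, O2: 5.508; O2 is limiting.
C5H12 consumed = (1/8) × 44.06 = 5.508 mol
C5H12 remaining = 8.089 − 5.508 = 2.581 mol
mass = 2.581 × 72.15 = 186.2 g

186 g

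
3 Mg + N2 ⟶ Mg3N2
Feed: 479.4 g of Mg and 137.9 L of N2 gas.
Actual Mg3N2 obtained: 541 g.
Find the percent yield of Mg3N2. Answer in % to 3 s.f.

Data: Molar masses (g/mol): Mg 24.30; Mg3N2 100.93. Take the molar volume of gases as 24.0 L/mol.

n(Mg) = 479.4 / 24.30 = 19.73 mol
n(N2) = 137.9 / 24.0 = 5.746 mol
n/ν for Mg = 19.73/3 = 6.577
n/ν for N2 = 5.746/1 = 5.746
Smallest n/ν is N2 → limiting reagent.
theoretical n(Mg3N2) = (1/1) × 5.746 = 5.746 mol → 579.9 g
% yield = 541 / 579.9 × 100 = 93.29 %

93.3 %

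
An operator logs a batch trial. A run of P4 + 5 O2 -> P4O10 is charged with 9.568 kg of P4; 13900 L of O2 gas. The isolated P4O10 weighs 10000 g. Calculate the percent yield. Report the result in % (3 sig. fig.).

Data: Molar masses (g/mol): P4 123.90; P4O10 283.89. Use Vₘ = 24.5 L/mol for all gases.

n(P4) = 9.568×1000 / 123.90 = 77.22 mol
n(O2) = 13900 / 24.5 = 567.3 mol
n/ν for P4 = 77.22/1 = 77.22
n/ν for O2 = 567.3/5 = 113.5
Smallest n/ν is P4 → limiting reagent.
theoretical n(P4O10) = (1/1) × 77.22 = 77.22 mol → 21920 g
% yield = 10000 / 21920 × 100 = 45.62 %

45.6 %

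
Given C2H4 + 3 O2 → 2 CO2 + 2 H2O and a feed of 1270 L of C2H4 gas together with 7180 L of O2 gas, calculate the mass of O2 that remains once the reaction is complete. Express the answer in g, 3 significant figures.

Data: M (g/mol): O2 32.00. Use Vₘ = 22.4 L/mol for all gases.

n(C2H4) = 1270 / 22.4 = 56.70 mol
n(O2) = 7180 / 22.4 = 320.5 mol
n/ν for C2H4 = 56.70/1 = 56.70
n/ν for O2 = 320.5/3 = 106.8
Smallest n/ν is C2H4 → limiting reagent.
O2 consumed = (3/1) × 56.70 = 170.1 mol
O2 remaining = 320.5 − 170.1 = 150.4 mol
mass = 150.4 × 32.00 = 4813 g

4810 g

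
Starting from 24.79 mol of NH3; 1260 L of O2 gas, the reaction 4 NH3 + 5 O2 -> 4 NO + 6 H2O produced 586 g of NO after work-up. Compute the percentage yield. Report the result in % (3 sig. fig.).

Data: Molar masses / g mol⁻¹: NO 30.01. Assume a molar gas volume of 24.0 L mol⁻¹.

n(NH3) = 24.79 mol
n(O2) = 1260 / 24.0 = 52.50 mol
n/ν for NH3 = 24.79/4 = 6.198
n/ν for O2 = 52.50/5 = 10.50
Smallest n/ν is NH3 → limiting reagent.
theoretical n(NO) = (4/4) × 24.79 = 24.79 mol → 743.9 g
% yield = 586 / 743.9 × 100 = 78.77 %

78.8 %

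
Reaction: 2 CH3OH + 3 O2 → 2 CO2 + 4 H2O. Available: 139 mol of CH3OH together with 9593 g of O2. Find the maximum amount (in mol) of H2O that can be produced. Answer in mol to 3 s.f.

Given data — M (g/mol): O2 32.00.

n(CH3OH) = 139.0 mol
n(O2) = 9593 / 32.00 = 299.8 mol
n/ν for CH3OH = 139.0/2 = 69.50
n/ν for O2 = 299.8/3 = 99.93
Smallest n/ν is CH3OH → limiting reagent.
n(H2O) = (4/2) × 139.0 = 278.0 mol

278 mol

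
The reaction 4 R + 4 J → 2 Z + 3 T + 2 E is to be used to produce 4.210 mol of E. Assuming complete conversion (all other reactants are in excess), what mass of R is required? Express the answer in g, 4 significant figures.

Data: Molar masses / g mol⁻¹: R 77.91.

656.0 g

n(E) = 4.210 mol
n(R) = (4/2) × 4.210 = 8.420 mol
mass = 8.420 × 77.91 = 656.0 g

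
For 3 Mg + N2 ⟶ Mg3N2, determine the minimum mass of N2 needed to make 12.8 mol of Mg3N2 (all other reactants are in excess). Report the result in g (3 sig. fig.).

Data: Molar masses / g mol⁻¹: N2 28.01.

359 g

n(Mg3N2) = 12.80 mol
n(N2) = (1/1) × 12.80 = 12.80 mol
mass = 12.80 × 28.01 = 358.5 g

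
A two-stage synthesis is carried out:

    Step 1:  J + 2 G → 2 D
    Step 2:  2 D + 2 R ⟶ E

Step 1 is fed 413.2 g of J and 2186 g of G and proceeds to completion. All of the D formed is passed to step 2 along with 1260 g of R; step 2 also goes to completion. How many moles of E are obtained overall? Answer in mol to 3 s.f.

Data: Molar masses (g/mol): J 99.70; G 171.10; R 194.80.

Step 1:
n(J) = 413.2 / 99.70 = 4.144 mol
n(G) = 2186 / 171.10 = 12.78 mol
n/ν → J: 4.144, G: 6.390; J is limiting.
n(D) produced = (2/1) × 4.144 = 8.288 mol
Step 2:
n(D) available = 8.288 mol
n(R) = 1260 / 194.80 = 6.468 mol
n/ν → D: 4.144, R: 3.234; R is limiting.
n(E) = (1/2) × 6.468 = 3.234 mol

3.23 mol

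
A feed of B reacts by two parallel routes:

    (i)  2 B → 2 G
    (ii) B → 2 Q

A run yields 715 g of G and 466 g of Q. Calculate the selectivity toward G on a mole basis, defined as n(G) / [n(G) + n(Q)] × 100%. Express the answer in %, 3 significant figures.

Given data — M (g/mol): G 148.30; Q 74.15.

43.4 %

n(G) = 715 / 148.30 = 4.821 mol
n(Q) = 466 / 74.15 = 6.285 mol
selectivity = 4.821/(4.821+6.285) × 100 = 43.41 %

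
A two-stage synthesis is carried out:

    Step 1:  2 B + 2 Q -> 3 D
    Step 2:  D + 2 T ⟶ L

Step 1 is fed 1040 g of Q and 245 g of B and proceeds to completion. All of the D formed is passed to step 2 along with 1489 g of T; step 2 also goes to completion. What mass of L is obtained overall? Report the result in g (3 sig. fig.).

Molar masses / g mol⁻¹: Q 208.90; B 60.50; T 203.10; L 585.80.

2150 g

Step 1:
n(Q) = 1040 / 208.90 = 4.978 mol
n(B) = 245.0 / 60.50 = 4.050 mol
n/ν → Q: 2.489, B: 2.025; B is limiting.
n(D) produced = (3/2) × 4.050 = 6.075 mol
Step 2:
n(D) available = 6.075 mol
n(T) = 1489 / 203.10 = 7.331 mol
n/ν → D: 6.075, T: 3.666; T is limiting.
n(L) = (1/2) × 7.331 = 3.666 mol
mass = 3.666 × 585.80 = 2148 g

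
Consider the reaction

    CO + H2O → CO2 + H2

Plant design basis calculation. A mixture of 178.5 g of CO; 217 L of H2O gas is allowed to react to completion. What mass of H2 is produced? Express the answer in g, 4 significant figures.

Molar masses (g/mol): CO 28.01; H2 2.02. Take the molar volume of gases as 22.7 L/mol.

n(CO) = 178.5 / 28.01 = 6.373 mol
n(H2O) = 217.0 / 22.7 = 9.559 mol
n/ν for CO = 6.373/1 = 6.373
n/ν for H2O = 9.559/1 = 9.559
Smallest n/ν is CO → limiting reagent.
n(H2) = (1/1) × 6.373 = 6.373 mol
mass = 6.373 × 2.02 = 12.87 g

12.87 g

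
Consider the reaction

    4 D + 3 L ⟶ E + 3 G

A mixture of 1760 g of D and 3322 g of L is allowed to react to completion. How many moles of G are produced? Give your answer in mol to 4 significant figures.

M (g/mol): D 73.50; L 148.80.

17.96 mol

n(D) = 1760 / 73.50 = 23.95 mol
n(L) = 3322 / 148.80 = 22.33 mol
n/ν for D = 23.95/4 = 5.988
n/ν for L = 22.33/3 = 7.443
Smallest n/ν is D → limiting reagent.
n(G) = (3/4) × 23.95 = 17.96 mol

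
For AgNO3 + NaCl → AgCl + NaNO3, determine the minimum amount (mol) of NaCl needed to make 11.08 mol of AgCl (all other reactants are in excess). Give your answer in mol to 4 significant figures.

11.08 mol

n(AgCl) = 11.08 mol
n(NaCl) = (1/1) × 11.08 = 11.08 mol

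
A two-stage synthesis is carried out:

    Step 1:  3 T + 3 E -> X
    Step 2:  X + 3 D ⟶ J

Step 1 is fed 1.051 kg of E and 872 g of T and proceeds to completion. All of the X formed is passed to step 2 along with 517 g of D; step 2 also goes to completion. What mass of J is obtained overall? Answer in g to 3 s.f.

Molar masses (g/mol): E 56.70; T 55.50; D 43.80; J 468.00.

Step 1:
n(E) = 1.051×1000 / 56.70 = 18.54 mol
n(T) = 872.0 / 55.50 = 15.71 mol
n/ν for E = 18.54/3 = 6.180
n/ν for T = 15.71/3 = 5.237
Smallest n/ν is T → limiting reagent.
n(X) produced = (1/3) × 15.71 = 5.237 mol
Step 2:
n(X) available = 5.237 mol
n(D) = 517.0 / 43.80 = 11.80 mol
n/ν for X = 5.237/1 = 5.237
n/ν for D = 11.80/3 = 3.933
Smallest n/ν is D → limiting reagent.
n(J) = (1/3) × 11.80 = 3.933 mol
mass = 3.933 × 468.00 = 1841 g

1840 g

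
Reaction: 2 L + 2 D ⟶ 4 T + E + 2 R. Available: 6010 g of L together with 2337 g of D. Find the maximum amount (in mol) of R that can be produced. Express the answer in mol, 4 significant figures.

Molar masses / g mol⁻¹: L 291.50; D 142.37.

16.41 mol

n(L) = 6010 / 291.50 = 20.62 mol
n(D) = 2337 / 142.37 = 16.41 mol
n/ν for L = 20.62/2 = 10.31
n/ν for D = 16.41/2 = 8.205
Smallest n/ν is D → limiting reagent.
n(R) = (2/2) × 16.41 = 16.41 mol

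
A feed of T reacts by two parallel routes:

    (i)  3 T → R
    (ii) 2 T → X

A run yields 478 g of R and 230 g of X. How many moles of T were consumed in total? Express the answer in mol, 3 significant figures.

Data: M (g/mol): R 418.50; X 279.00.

5.08 mol

n(R) = 478 / 418.50 = 1.142 mol
n(X) = 230 / 279.00 = 0.8244 mol
n(T) via (i) = (3/1)×1.142 = 3.426 mol
n(T) via (ii) = (2/1)×0.8244 = 1.649 mol
total n(T) = 3.426 + 1.649 = 5.075 mol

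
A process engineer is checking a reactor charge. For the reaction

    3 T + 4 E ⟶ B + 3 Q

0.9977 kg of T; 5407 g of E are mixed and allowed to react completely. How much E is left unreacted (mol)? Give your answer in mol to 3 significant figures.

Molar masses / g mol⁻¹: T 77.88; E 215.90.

n(T) = 0.9977×1000 / 77.88 = 12.81 mol
n(E) = 5407 / 215.90 = 25.04 mol
n/ν for T = 12.81/3 = 4.270
n/ν for E = 25.04/4 = 6.260
Smallest n/ν is T → limiting reagent.
E consumed = (4/3) × 12.81 = 17.08 mol
E remaining = 25.04 − 17.08 = 7.960 mol

7.96 mol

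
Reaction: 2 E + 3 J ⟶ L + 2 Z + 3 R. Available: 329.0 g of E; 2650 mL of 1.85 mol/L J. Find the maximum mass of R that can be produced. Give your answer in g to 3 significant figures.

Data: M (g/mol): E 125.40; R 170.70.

n(E) = 329.0 / 125.40 = 2.624 mol
n(J) = 1.85 × 2650/1000 = 4.903 mol
n/ν for E = 2.624/2 = 1.312
n/ν for J = 4.903/3 = 1.634
Smallest n/ν is E → limiting reagent.
n(R) = (3/2) × 2.624 = 3.936 mol
mass = 3.936 × 170.70 = 671.9 g

672 g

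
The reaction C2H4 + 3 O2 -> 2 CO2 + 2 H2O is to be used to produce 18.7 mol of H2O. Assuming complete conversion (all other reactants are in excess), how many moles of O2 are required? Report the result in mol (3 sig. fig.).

28.1 mol

n(H2O) = 18.70 mol
n(O2) = (3/2) × 18.70 = 28.05 mol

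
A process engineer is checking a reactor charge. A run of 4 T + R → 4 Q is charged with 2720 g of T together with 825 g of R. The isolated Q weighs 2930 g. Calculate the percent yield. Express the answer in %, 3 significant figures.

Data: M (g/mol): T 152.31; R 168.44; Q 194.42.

84.4 %

n(T) = 2720 / 152.31 = 17.86 mol
n(R) = 825.0 / 168.44 = 4.898 mol
n/ν for T = 17.86/4 = 4.465
n/ν for R = 4.898/1 = 4.898
Smallest n/ν is T → limiting reagent.
theoretical n(Q) = (4/4) × 17.86 = 17.86 mol → 3472 g
% yield = 2930 / 3472 × 100 = 84.39 %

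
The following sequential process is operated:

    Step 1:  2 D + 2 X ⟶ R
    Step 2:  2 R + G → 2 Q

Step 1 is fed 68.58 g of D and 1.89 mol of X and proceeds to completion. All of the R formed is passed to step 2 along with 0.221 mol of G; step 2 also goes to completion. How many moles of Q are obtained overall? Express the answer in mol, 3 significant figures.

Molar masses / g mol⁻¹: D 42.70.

0.442 mol

Step 1:
n(D) = 68.58 / 42.70 = 1.606 mol
n(X) = 1.890 mol
n/ν → D: 0.8030, X: 0.9450; D is limiting.
n(R) produced = (1/2) × 1.606 = 0.8030 mol
Step 2:
n(R) available = 0.8030 mol
n(G) = 0.2210 mol
n/ν → R: 0.4015, G: 0.2210; G is limiting.
n(Q) = (2/1) × 0.2210 = 0.4420 mol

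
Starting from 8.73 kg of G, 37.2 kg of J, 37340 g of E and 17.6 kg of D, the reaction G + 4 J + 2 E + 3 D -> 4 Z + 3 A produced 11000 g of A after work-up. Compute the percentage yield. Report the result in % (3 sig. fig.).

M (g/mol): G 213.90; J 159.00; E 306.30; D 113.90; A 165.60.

54.3 %

n(G) = 8.730×1000 / 213.90 = 40.81 mol
n(J) = 37.20×1000 / 159.00 = 234.0 mol
n(E) = 37340 / 306.30 = 121.9 mol
n(D) = 17.60×1000 / 113.90 = 154.5 mol
n/ν for G = 40.81/1 = 40.81
n/ν for J = 234.0/4 = 58.50
n/ν for E = 121.9/2 = 60.95
n/ν for D = 154.5/3 = 51.50
Smallest n/ν is G → limiting reagent.
theoretical n(A) = (3/1) × 40.81 = 122.4 mol → 20270 g
% yield = 11000 / 20270 × 100 = 54.27 %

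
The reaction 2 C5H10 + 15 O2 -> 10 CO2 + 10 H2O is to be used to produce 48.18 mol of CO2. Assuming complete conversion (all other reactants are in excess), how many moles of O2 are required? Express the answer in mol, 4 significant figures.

72.27 mol

n(CO2) = 48.18 mol
n(O2) = (15/10) × 48.18 = 72.27 mol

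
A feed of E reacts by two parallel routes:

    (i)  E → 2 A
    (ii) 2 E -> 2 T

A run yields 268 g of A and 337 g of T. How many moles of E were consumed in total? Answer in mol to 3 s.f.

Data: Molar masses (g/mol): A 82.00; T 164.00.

n(A) = 268 / 82.00 = 3.268 mol
n(T) = 337 / 164.00 = 2.055 mol
n(E) via (i) = (1/2)×3.268 = 1.634 mol
n(E) via (ii) = (2/2)×2.055 = 2.055 mol
total n(E) = 1.634 + 2.055 = 3.689 mol

3.69 mol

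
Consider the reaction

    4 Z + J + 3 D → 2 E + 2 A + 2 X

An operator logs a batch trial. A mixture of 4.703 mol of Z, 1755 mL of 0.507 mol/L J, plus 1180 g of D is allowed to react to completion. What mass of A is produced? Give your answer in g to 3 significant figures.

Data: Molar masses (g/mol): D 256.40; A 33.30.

59.3 g

n(Z) = 4.703 mol
n(J) = 0.507 × 1755/1000 = 0.8898 mol
n(D) = 1180 / 256.40 = 4.602 mol
n/ν for Z = 4.703/4 = 1.176
n/ν for J = 0.8898/1 = 0.8898
n/ν for D = 4.602/3 = 1.534
Smallest n/ν is J → limiting reagent.
n(A) = (2/1) × 0.8898 = 1.780 mol
mass = 1.780 × 33.30 = 59.27 g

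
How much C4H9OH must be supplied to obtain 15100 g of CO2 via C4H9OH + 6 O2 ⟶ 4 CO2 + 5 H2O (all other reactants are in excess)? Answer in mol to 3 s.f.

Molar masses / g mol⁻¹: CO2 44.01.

n(CO2) = 15100 / 44.01 = 343.1 mol
n(C4H9OH) = (1/4) × 343.1 = 85.78 mol

85.8 mol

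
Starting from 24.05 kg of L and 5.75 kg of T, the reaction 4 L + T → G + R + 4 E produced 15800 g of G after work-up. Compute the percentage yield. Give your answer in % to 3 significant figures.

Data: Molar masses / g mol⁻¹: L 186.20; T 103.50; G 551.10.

n(L) = 24.05×1000 / 186.20 = 129.2 mol
n(T) = 5.750×1000 / 103.50 = 55.56 mol
n/ν for L = 129.2/4 = 32.30
n/ν for T = 55.56/1 = 55.56
Smallest n/ν is L → limiting reagent.
theoretical n(G) = (1/4) × 129.2 = 32.30 mol → 17800 g
% yield = 15800 / 17800 × 100 = 88.76 %

88.8 %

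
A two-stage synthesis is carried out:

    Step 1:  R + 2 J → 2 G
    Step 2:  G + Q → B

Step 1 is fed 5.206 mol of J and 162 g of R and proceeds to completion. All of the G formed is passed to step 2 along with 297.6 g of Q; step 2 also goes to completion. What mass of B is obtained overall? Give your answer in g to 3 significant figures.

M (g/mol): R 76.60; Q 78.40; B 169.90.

Step 1:
n(J) = 5.206 mol
n(R) = 162.0 / 76.60 = 2.115 mol
n/ν → J: 2.603, R: 2.115; R is limiting.
n(G) produced = (2/1) × 2.115 = 4.230 mol
Step 2:
n(G) available = 4.230 mol
n(Q) = 297.6 / 78.40 = 3.796 mol
n/ν → G: 4.230, Q: 3.796; Q is limiting.
n(B) = (1/1) × 3.796 = 3.796 mol
mass = 3.796 × 169.90 = 644.9 g

645 g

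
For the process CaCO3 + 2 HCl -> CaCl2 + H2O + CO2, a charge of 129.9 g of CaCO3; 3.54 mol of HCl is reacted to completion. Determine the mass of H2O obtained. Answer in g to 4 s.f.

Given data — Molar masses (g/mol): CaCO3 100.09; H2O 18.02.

n(CaCO3) = 129.9 / 100.09 = 1.298 mol
n(HCl) = 3.540 mol
n/ν for CaCO3 = 1.298/1 = 1.298
n/ν for HCl = 3.540/2 = 1.770
Smallest n/ν is CaCO3 → limiting reagent.
n(H2O) = (1/1) × 1.298 = 1.298 mol
mass = 1.298 × 18.02 = 23.39 g

23.39 g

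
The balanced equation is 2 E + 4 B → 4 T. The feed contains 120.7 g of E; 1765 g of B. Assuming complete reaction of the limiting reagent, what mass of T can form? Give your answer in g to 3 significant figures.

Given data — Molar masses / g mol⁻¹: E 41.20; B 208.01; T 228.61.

1340 g

n(E) = 120.7 / 41.20 = 2.930 mol
n(B) = 1765 / 208.01 = 8.485 mol
n/ν for E = 2.930/2 = 1.465
n/ν for B = 8.485/4 = 2.121
Smallest n/ν is E → limiting reagent.
n(T) = (4/2) × 2.930 = 5.860 mol
mass = 5.860 × 228.61 = 1340 g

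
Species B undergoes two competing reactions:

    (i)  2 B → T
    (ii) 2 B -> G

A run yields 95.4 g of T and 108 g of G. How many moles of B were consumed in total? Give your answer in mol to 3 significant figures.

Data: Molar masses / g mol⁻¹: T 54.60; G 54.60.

7.45 mol

n(T) = 95.4 / 54.60 = 1.747 mol
n(G) = 108 / 54.60 = 1.978 mol
n(B) via (i) = (2/1)×1.747 = 3.494 mol
n(B) via (ii) = (2/1)×1.978 = 3.956 mol
total n(B) = 3.494 + 3.956 = 7.450 mol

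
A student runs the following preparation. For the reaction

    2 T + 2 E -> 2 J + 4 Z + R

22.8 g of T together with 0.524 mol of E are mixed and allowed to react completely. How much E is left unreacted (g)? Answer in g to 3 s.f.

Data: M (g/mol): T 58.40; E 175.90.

n(T) = 22.80 / 58.40 = 0.3904 mol
n(E) = 0.5240 mol
n/ν → T: 0.1952, E: 0.2620; T is limiting.
E consumed = (2/2) × 0.3904 = 0.3904 mol
E remaining = 0.5240 − 0.3904 = 0.1336 mol
mass = 0.1336 × 175.90 = 23.50 g

23.5 g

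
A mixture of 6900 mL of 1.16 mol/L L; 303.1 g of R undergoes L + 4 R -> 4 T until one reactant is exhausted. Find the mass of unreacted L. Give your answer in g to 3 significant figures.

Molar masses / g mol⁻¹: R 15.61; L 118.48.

373 g

n(L) = 1.16 × 6900/1000 = 8.004 mol
n(R) = 303.1 / 15.61 = 19.42 mol
n/ν → L: 8.004, R: 4.855; R is limiting.
L consumed = (1/4) × 19.42 = 4.855 mol
L remaining = 8.004 − 4.855 = 3.149 mol
mass = 3.149 × 118.48 = 373.1 g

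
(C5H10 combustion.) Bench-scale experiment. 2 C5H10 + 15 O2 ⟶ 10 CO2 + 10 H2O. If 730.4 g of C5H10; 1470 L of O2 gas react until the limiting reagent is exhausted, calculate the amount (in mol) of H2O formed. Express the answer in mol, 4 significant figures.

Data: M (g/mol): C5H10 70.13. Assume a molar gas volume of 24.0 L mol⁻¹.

n(C5H10) = 730.4 / 70.13 = 10.41 mol
n(O2) = 1470 / 24.0 = 61.25 mol
n/ν → C5H10: 5.205, O2: 4.083; O2 is limiting.
n(H2O) = (10/15) × 61.25 = 40.83 mol

40.83 mol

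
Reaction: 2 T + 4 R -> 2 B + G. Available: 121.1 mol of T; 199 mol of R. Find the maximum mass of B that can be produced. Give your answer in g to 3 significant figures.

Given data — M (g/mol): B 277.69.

n(T) = 121.1 mol
n(R) = 199.0 mol
n/ν for T = 121.1/2 = 60.55
n/ν for R = 199.0/4 = 49.75
Smallest n/ν is R → limiting reagent.
n(B) = (2/4) × 199.0 = 99.50 mol
mass = 99.50 × 277.69 = 27630 g

27600 g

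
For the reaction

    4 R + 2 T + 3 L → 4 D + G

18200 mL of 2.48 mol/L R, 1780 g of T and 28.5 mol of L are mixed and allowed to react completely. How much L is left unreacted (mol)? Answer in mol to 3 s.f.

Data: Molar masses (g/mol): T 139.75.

9.39 mol

n(R) = 2.48 × 18200/1000 = 45.14 mol
n(T) = 1780 / 139.75 = 12.74 mol
n(L) = 28.50 mol
n/ν for R = 45.14/4 = 11.29
n/ν for T = 12.74/2 = 6.370
n/ν for L = 28.50/3 = 9.500
Smallest n/ν is T → limiting reagent.
L consumed = (3/2) × 12.74 = 19.11 mol
L remaining = 28.50 − 19.11 = 9.390 mol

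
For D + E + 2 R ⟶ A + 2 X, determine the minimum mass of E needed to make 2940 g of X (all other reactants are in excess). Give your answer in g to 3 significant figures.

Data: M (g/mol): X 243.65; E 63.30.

n(X) = 2940 / 243.65 = 12.07 mol
n(E) = (1/2) × 12.07 = 6.035 mol
mass = 6.035 × 63.30 = 382.0 g

382 g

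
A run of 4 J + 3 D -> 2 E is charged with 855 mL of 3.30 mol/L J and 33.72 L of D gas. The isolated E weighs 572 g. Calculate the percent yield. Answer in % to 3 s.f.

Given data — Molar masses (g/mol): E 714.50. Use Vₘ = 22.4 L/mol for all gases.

79.8 %

n(J) = 3.30 × 855.0/1000 = 2.822 mol
n(D) = 33.72 / 22.4 = 1.505 mol
n/ν for J = 2.822/4 = 0.7055
n/ν for D = 1.505/3 = 0.5017
Smallest n/ν is D → limiting reagent.
theoretical n(E) = (2/3) × 1.505 = 1.003 mol → 716.6 g
% yield = 572 / 716.6 × 100 = 79.82 %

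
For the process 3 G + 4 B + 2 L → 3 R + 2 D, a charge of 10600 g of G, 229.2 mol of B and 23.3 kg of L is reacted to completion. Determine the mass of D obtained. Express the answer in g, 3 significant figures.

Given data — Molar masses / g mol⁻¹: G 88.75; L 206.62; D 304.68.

n(G) = 10600 / 88.75 = 119.4 mol
n(B) = 229.2 mol
n(L) = 23.30×1000 / 206.62 = 112.8 mol
n/ν for G = 119.4/3 = 39.80
n/ν for B = 229.2/4 = 57.30
n/ν for L = 112.8/2 = 56.40
Smallest n/ν is G → limiting reagent.
n(D) = (2/3) × 119.4 = 79.60 mol
mass = 79.60 × 304.68 = 24250 g

24300 g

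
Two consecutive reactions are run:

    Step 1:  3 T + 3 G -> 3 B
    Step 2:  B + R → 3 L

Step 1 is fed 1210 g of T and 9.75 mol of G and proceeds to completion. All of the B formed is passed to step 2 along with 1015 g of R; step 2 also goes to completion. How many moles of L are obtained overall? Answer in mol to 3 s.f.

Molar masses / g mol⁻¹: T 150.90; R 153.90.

Step 1:
n(T) = 1210 / 150.90 = 8.019 mol
n(G) = 9.750 mol
n/ν for T = 8.019/3 = 2.673
n/ν for G = 9.750/3 = 3.250
Smallest n/ν is T → limiting reagent.
n(B) produced = (3/3) × 8.019 = 8.019 mol
Step 2:
n(B) available = 8.019 mol
n(R) = 1015 / 153.90 = 6.595 mol
n/ν for B = 8.019/1 = 8.019
n/ν for R = 6.595/1 = 6.595
Smallest n/ν is R → limiting reagent.
n(L) = (3/1) × 6.595 = 19.79 mol

19.8 mol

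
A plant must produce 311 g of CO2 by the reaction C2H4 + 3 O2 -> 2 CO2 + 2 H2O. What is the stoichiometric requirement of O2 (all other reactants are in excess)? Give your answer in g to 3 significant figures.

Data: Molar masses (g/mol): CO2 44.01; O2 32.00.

339 g

n(CO2) = 311 / 44.01 = 7.067 mol
n(O2) = (3/2) × 7.067 = 10.60 mol
mass = 10.60 × 32.00 = 339.2 g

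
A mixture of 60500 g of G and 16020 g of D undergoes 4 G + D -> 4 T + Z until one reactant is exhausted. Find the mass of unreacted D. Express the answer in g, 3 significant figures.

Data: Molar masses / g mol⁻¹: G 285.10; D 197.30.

5550 g

n(G) = 60500 / 285.10 = 212.2 mol
n(D) = 16020 / 197.30 = 81.20 mol
n/ν → G: 53.05, D: 81.20; G is limiting.
D consumed = (1/4) × 212.2 = 53.05 mol
D remaining = 81.20 − 53.05 = 28.15 mol
mass = 28.15 × 197.30 = 5554 g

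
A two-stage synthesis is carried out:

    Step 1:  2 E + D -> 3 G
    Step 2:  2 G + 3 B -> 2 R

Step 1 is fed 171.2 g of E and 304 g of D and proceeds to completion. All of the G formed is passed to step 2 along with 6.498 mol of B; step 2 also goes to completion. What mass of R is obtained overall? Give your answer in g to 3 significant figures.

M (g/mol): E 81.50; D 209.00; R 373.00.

1180 g

Step 1:
n(E) = 171.2 / 81.50 = 2.101 mol
n(D) = 304.0 / 209.00 = 1.455 mol
n/ν for E = 2.101/2 = 1.051
n/ν for D = 1.455/1 = 1.455
Smallest n/ν is E → limiting reagent.
n(G) produced = (3/2) × 2.101 = 3.152 mol
Step 2:
n(G) available = 3.152 mol
n(B) = 6.498 mol
n/ν for G = 3.152/2 = 1.576
n/ν for B = 6.498/3 = 2.166
Smallest n/ν is G → limiting reagent.
n(R) = (2/2) × 3.152 = 3.152 mol
mass = 3.152 × 373.00 = 1176 g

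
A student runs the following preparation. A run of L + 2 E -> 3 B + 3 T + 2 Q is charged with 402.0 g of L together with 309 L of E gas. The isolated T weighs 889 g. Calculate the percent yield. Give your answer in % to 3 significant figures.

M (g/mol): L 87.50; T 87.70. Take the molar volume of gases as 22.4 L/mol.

n(L) = 402.0 / 87.50 = 4.594 mol
n(E) = 309.0 / 22.4 = 13.79 mol
n/ν for L = 4.594/1 = 4.594
n/ν for E = 13.79/2 = 6.895
Smallest n/ν is L → limiting reagent.
theoretical n(T) = (3/1) × 4.594 = 13.78 mol → 1209 g
% yield = 889 / 1209 × 100 = 73.53 %

73.5 %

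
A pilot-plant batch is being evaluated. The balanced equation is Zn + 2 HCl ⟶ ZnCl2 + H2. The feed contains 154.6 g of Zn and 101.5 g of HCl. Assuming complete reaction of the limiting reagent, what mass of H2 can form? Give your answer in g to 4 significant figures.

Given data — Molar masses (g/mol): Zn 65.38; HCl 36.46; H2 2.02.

n(Zn) = 154.6 / 65.38 = 2.365 mol
n(HCl) = 101.5 / 36.46 = 2.784 mol
n/ν for Zn = 2.365/1 = 2.365
n/ν for HCl = 2.784/2 = 1.392
Smallest n/ν is HCl → limiting reagent.
n(H2) = (1/2) × 2.784 = 1.392 mol
mass = 1.392 × 2.02 = 2.812 g

2.812 g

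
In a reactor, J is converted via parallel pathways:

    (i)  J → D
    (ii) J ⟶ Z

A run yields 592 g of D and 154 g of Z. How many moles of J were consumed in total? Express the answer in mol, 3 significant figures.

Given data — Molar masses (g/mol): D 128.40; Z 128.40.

n(D) = 592 / 128.40 = 4.611 mol
n(Z) = 154 / 128.40 = 1.199 mol
n(J) via (i) = (1/1)×4.611 = 4.611 mol
n(J) via (ii) = (1/1)×1.199 = 1.199 mol
total n(J) = 4.611 + 1.199 = 5.810 mol

5.81 mol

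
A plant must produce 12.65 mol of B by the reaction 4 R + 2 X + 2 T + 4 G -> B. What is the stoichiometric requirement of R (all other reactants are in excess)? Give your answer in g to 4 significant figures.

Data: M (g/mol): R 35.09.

1776 g

n(B) = 12.65 mol
n(R) = (4/1) × 12.65 = 50.60 mol
mass = 50.60 × 35.09 = 1776 g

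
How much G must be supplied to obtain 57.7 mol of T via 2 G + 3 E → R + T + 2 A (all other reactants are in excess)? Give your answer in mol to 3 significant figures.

115 mol

n(T) = 57.70 mol
n(G) = (2/1) × 57.70 = 115.4 mol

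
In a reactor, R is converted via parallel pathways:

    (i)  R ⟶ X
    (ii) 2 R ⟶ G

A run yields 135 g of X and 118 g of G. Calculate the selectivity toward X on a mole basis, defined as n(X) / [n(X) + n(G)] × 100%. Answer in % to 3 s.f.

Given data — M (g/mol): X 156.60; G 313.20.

69.6 %

n(X) = 135 / 156.60 = 0.8621 mol
n(G) = 118 / 313.20 = 0.3768 mol
selectivity = 0.8621/(0.8621+0.3768) × 100 = 69.59 %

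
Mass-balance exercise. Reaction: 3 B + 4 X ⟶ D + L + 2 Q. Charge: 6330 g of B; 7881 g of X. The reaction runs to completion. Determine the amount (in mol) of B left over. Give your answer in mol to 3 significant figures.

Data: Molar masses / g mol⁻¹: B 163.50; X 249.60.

n(B) = 6330 / 163.50 = 38.72 mol
n(X) = 7881 / 249.60 = 31.57 mol
n/ν for B = 38.72/3 = 12.91
n/ν for X = 31.57/4 = 7.893
Smallest n/ν is X → limiting reagent.
B consumed = (3/4) × 31.57 = 23.68 mol
B remaining = 38.72 − 23.68 = 15.04 mol

15.0 mol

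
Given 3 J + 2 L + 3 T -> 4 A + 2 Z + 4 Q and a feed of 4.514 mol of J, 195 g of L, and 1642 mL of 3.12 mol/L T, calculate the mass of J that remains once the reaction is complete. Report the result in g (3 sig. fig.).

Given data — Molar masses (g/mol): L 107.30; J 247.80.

443 g

n(J) = 4.514 mol
n(L) = 195.0 / 107.30 = 1.817 mol
n(T) = 3.12 × 1642/1000 = 5.123 mol
n/ν for J = 4.514/3 = 1.505
n/ν for L = 1.817/2 = 0.9085
n/ν for T = 5.123/3 = 1.708
Smallest n/ν is L → limiting reagent.
J consumed = (3/2) × 1.817 = 2.726 mol
J remaining = 4.514 − 2.726 = 1.788 mol
mass = 1.788 × 247.80 = 443.1 g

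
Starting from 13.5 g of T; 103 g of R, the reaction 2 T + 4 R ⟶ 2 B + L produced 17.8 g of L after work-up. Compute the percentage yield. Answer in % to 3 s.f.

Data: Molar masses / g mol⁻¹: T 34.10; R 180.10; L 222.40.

n(T) = 13.50 / 34.10 = 0.3959 mol
n(R) = 103.0 / 180.10 = 0.5719 mol
n/ν → T: 0.1980, R: 0.1430; R is limiting.
theoretical n(L) = (1/4) × 0.5719 = 0.1430 mol → 31.80 g
% yield = 17.8 / 31.80 × 100 = 55.97 %

56.0 %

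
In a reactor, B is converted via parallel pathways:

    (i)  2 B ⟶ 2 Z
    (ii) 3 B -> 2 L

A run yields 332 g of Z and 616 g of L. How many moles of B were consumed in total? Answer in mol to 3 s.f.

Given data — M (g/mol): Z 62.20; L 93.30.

15.2 mol

n(Z) = 332 / 62.20 = 5.338 mol
n(L) = 616 / 93.30 = 6.602 mol
n(B) via (i) = (2/2)×5.338 = 5.338 mol
n(B) via (ii) = (3/2)×6.602 = 9.903 mol
total n(B) = 5.338 + 9.903 = 15.24 mol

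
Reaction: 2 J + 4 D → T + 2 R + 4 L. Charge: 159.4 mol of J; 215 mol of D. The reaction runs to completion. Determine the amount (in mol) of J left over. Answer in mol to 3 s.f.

n(J) = 159.4 mol
n(D) = 215.0 mol
n/ν for J = 159.4/2 = 79.70
n/ν for D = 215.0/4 = 53.75
Smallest n/ν is D → limiting reagent.
J consumed = (2/4) × 215.0 = 107.5 mol
J remaining = 159.4 − 107.5 = 51.90 mol

51.9 mol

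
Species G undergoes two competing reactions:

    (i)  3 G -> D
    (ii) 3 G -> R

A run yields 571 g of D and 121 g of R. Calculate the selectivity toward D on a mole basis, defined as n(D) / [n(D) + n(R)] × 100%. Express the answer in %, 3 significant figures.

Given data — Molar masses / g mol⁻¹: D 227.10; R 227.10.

n(D) = 571 / 227.10 = 2.514 mol
n(R) = 121 / 227.10 = 0.5328 mol
selectivity = 2.514/(2.514+0.5328) × 100 = 82.51 %

82.5 %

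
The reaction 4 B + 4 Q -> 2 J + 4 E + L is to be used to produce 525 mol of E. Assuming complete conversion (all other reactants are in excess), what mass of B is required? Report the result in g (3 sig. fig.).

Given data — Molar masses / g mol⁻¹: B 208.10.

n(E) = 525.0 mol
n(B) = (4/4) × 525.0 = 525.0 mol
mass = 525.0 × 208.10 = 109300 g

109000 g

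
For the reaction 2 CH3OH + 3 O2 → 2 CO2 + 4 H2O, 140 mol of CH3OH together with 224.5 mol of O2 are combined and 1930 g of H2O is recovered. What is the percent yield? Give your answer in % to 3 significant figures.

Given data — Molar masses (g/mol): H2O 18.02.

n(CH3OH) = 140.0 mol
n(O2) = 224.5 mol
n/ν for CH3OH = 140.0/2 = 70.00
n/ν for O2 = 224.5/3 = 74.83
Smallest n/ν is CH3OH → limiting reagent.
theoretical n(H2O) = (4/2) × 140.0 = 280.0 mol → 5046 g
% yield = 1930 / 5046 × 100 = 38.25 %

38.3 %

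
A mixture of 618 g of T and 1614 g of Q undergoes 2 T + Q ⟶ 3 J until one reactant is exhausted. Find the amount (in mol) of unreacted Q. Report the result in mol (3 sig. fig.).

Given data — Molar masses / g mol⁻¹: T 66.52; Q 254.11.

1.71 mol

n(T) = 618.0 / 66.52 = 9.290 mol
n(Q) = 1614 / 254.11 = 6.352 mol
n/ν → T: 4.645, Q: 6.352; T is limiting.
Q consumed = (1/2) × 9.290 = 4.645 mol
Q remaining = 6.352 − 4.645 = 1.707 mol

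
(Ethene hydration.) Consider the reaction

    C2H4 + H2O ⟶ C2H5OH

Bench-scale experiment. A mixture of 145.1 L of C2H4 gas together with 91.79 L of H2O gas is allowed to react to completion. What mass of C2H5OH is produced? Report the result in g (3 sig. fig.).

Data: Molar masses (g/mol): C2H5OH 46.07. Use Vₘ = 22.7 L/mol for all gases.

n(C2H4) = 145.1 / 22.7 = 6.392 mol
n(H2O) = 91.79 / 22.7 = 4.044 mol
n/ν → C2H4: 6.392, H2O: 4.044; H2O is limiting.
n(C2H5OH) = (1/1) × 4.044 = 4.044 mol
mass = 4.044 × 46.07 = 186.3 g

186 g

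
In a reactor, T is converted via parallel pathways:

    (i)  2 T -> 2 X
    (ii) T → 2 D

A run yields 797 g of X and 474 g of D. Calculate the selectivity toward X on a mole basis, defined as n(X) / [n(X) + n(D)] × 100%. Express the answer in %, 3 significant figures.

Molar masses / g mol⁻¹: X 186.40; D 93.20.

n(X) = 797 / 186.40 = 4.276 mol
n(D) = 474 / 93.20 = 5.086 mol
selectivity = 4.276/(4.276+5.086) × 100 = 45.67 %

45.7 %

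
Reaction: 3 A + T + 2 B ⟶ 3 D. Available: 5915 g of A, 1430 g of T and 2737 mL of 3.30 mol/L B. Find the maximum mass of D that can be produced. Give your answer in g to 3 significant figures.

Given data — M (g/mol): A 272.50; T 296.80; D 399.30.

n(A) = 5915 / 272.50 = 21.71 mol
n(T) = 1430 / 296.80 = 4.818 mol
n(B) = 3.30 × 2737/1000 = 9.032 mol
n/ν → A: 7.237, T: 4.818, B: 4.516; B is limiting.
n(D) = (3/2) × 9.032 = 13.55 mol
mass = 13.55 × 399.30 = 5411 g

5410 g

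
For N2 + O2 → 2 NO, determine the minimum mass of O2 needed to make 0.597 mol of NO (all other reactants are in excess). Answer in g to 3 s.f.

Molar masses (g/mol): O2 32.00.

9.55 g

n(NO) = 0.5970 mol
n(O2) = (1/2) × 0.5970 = 0.2985 mol
mass = 0.2985 × 32.00 = 9.552 g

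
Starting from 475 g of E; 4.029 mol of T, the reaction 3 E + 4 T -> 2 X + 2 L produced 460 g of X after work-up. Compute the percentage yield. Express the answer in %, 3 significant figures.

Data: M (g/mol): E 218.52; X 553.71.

57.3 %

n(E) = 475.0 / 218.52 = 2.174 mol
n(T) = 4.029 mol
n/ν for E = 2.174/3 = 0.7247
n/ν for T = 4.029/4 = 1.007
Smallest n/ν is E → limiting reagent.
theoretical n(X) = (2/3) × 2.174 = 1.449 mol → 802.3 g
% yield = 460 / 802.3 × 100 = 57.34 %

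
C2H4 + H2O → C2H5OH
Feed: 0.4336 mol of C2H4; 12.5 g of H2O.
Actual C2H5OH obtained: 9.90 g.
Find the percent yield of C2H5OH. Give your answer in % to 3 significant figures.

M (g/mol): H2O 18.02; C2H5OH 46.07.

49.6 %

n(C2H4) = 0.4336 mol
n(H2O) = 12.50 / 18.02 = 0.6937 mol
n/ν → C2H4: 0.4336, H2O: 0.6937; C2H4 is limiting.
theoretical n(C2H5OH) = (1/1) × 0.4336 = 0.4336 mol → 19.98 g
% yield = 9.90 / 19.98 × 100 = 49.55 %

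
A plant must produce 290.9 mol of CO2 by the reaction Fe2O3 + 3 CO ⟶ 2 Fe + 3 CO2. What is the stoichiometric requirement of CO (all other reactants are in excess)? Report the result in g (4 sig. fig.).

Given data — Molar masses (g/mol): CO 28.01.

8148 g

n(CO2) = 290.9 mol
n(CO) = (3/3) × 290.9 = 290.9 mol
mass = 290.9 × 28.01 = 8148 g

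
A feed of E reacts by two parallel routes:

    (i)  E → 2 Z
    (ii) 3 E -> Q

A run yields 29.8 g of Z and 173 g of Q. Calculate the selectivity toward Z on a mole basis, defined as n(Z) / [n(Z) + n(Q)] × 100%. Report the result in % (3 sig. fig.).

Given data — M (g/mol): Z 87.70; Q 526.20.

n(Z) = 29.8 / 87.70 = 0.3398 mol
n(Q) = 173 / 526.20 = 0.3288 mol
selectivity = 0.3398/(0.3398+0.3288) × 100 = 50.82 %

50.8 %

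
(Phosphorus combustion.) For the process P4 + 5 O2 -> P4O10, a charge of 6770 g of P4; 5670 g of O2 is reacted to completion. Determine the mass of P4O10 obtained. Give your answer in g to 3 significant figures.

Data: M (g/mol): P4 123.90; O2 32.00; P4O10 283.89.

10100 g

n(P4) = 6770 / 123.90 = 54.64 mol
n(O2) = 5670 / 32.00 = 177.2 mol
n/ν for P4 = 54.64/1 = 54.64
n/ν for O2 = 177.2/5 = 35.44
Smallest n/ν is O2 → limiting reagent.
n(P4O10) = (1/5) × 177.2 = 35.44 mol
mass = 35.44 × 283.89 = 10060 g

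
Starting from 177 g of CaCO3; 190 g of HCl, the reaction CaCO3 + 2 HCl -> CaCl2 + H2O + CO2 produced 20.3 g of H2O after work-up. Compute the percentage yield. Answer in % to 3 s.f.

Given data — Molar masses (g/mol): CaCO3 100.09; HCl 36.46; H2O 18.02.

n(CaCO3) = 177.0 / 100.09 = 1.768 mol
n(HCl) = 190.0 / 36.46 = 5.211 mol
n/ν for CaCO3 = 1.768/1 = 1.768
n/ν for HCl = 5.211/2 = 2.606
Smallest n/ν is CaCO3 → limiting reagent.
theoretical n(H2O) = (1/1) × 1.768 = 1.768 mol → 31.86 g
% yield = 20.3 / 31.86 × 100 = 63.72 %

63.7 %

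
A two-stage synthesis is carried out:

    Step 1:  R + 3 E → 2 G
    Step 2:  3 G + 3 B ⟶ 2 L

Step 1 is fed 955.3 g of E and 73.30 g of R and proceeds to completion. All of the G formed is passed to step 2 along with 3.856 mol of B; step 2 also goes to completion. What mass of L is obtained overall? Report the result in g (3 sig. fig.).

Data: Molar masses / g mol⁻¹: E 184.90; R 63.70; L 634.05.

Step 1:
n(E) = 955.3 / 184.90 = 5.167 mol
n(R) = 73.30 / 63.70 = 1.151 mol
n/ν → E: 1.722, R: 1.151; R is limiting.
n(G) produced = (2/1) × 1.151 = 2.302 mol
Step 2:
n(G) available = 2.302 mol
n(B) = 3.856 mol
n/ν → G: 0.7673, B: 1.285; G is limiting.
n(L) = (2/3) × 2.302 = 1.535 mol
mass = 1.535 × 634.05 = 973.3 g

973 g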